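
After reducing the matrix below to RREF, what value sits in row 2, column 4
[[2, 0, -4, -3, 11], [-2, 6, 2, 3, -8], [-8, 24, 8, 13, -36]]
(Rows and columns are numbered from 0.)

-4

Multiply r1 by 1/2.
  [  1   0  -2  -3/2  11/2 ]
  [ -2   6   2     3    -8 ]
  [ -8  24   8    13   -36 ]
Add 2 times r1 to r2.
  [  1   0  -2  -3/2  11/2 ]
  [  0   6  -2     0     3 ]
  [ -8  24   8    13   -36 ]
Add 8 times r1 to r3.
  [ 1   0  -2  -3/2  11/2 ]
  [ 0   6  -2     0     3 ]
  [ 0  24  -8     1     8 ]
Multiply r2 by 1/6.
  [ 1   0    -2  -3/2  11/2 ]
  [ 0   1  -1/3     0   1/2 ]
  [ 0  24    -8     1     8 ]
Subtract 24 times r2 from r3.
  [ 1  0    -2  -3/2  11/2 ]
  [ 0  1  -1/3     0   1/2 ]
  [ 0  0     0     1    -4 ]
Add 3/2 times r3 to r1.
  [ 1  0    -2  0  -1/2 ]
  [ 0  1  -1/3  0   1/2 ]
  [ 0  0     0  1    -4 ]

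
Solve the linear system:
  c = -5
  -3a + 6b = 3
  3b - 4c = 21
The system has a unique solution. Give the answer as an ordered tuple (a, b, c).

(-1/3, 1/3, -5)

Form the augmented matrix and row-reduce:
  [  0  0   1  |  -5 ]
  [ -3  6   0  |   3 ]
  [  0  3  -4  |  21 ]
R1 ↔ R2
  [ -3  6   0  |   3 ]
  [  0  0   1  |  -5 ]
  [  0  3  -4  |  21 ]
R1 := -1/3·R1
  [ 1  -2   0  |  -1 ]
  [ 0   0   1  |  -5 ]
  [ 0   3  -4  |  21 ]
R2 ↔ R3
  [ 1  -2   0  |  -1 ]
  [ 0   3  -4  |  21 ]
  [ 0   0   1  |  -5 ]
R2 := 1/3·R2
  [ 1  -2     0  |  -1 ]
  [ 0   1  -4/3  |   7 ]
  [ 0   0     1  |  -5 ]
R2 := R2 + 4/3·R3
  [ 1  -2  0  |   -1 ]
  [ 0   1  0  |  1/3 ]
  [ 0   0  1  |   -5 ]
R1 := R1 + 2·R2
  [ 1  0  0  |  -1/3 ]
  [ 0  1  0  |   1/3 ]
  [ 0  0  1  |    -5 ]
Reading off the last column: a = -1/3, b = 1/3, c = -5.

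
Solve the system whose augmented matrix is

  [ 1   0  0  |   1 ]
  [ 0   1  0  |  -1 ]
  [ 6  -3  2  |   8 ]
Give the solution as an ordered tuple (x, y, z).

(1, -1, -1/2)

r3 -> r3 − 6·r1
  [ 1   0  0  |   1 ]
  [ 0   1  0  |  -1 ]
  [ 0  -3  2  |   2 ]
r3 -> r3 + 3·r2
  [ 1  0  0  |   1 ]
  [ 0  1  0  |  -1 ]
  [ 0  0  2  |  -1 ]
r3 -> 1/2·r3
  [ 1  0  0  |     1 ]
  [ 0  1  0  |    -1 ]
  [ 0  0  1  |  -1/2 ]
Reading off the last column: x = 1, y = -1, z = -1/2.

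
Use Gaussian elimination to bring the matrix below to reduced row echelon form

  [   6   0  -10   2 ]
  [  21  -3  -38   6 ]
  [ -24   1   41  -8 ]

[[1, 0, -5/3, 0], [0, 1, 1, 0], [0, 0, 0, 1]]

R1 ← 1/6·R1
  [   1   0  -5/3  1/3 ]
  [  21  -3   -38    6 ]
  [ -24   1    41   -8 ]
R2 ← R2 − 21·R1
  [   1   0  -5/3  1/3 ]
  [   0  -3    -3   -1 ]
  [ -24   1    41   -8 ]
R3 ← R3 + 24·R1
  [ 1   0  -5/3  1/3 ]
  [ 0  -3    -3   -1 ]
  [ 0   1     1    0 ]
R2 ← -1/3·R2
  [ 1  0  -5/3  1/3 ]
  [ 0  1     1  1/3 ]
  [ 0  1     1    0 ]
R3 ← R3 − R2
  [ 1  0  -5/3   1/3 ]
  [ 0  1     1   1/3 ]
  [ 0  0     0  -1/3 ]
R3 ← -3·R3
  [ 1  0  -5/3  1/3 ]
  [ 0  1     1  1/3 ]
  [ 0  0     0    1 ]
R2 ← R2 − 1/3·R3
  [ 1  0  -5/3  1/3 ]
  [ 0  1     1    0 ]
  [ 0  0     0    1 ]
R1 ← R1 − 1/3·R3
  [ 1  0  -5/3  0 ]
  [ 0  1     1  0 ]
  [ 0  0     0  1 ]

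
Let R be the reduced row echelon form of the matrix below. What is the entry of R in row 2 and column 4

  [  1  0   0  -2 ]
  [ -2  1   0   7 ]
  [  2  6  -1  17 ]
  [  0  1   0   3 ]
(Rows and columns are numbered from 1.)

3

R2 ← R2 + 2·R1
  [ 1  0   0  -2 ]
  [ 0  1   0   3 ]
  [ 2  6  -1  17 ]
  [ 0  1   0   3 ]
R3 ← R3 − 2·R1
  [ 1  0   0  -2 ]
  [ 0  1   0   3 ]
  [ 0  6  -1  21 ]
  [ 0  1   0   3 ]
R3 ← R3 − 6·R2
  [ 1  0   0  -2 ]
  [ 0  1   0   3 ]
  [ 0  0  -1   3 ]
  [ 0  1   0   3 ]
R4 ← R4 − R2
  [ 1  0   0  -2 ]
  [ 0  1   0   3 ]
  [ 0  0  -1   3 ]
  [ 0  0   0   0 ]
R3 ← -1·R3
  [ 1  0  0  -2 ]
  [ 0  1  0   3 ]
  [ 0  0  1  -3 ]
  [ 0  0  0   0 ]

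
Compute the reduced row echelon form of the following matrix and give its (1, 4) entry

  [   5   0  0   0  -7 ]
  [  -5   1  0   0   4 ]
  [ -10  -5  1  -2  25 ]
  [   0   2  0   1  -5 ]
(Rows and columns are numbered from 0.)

R1 := 1/5·R1
R2 := R2 + 5·R1
R3 := R3 + 10·R1
R3 := R3 + 5·R2
R4 := R4 − 2·R2
R3 := R3 + 2·R4

-3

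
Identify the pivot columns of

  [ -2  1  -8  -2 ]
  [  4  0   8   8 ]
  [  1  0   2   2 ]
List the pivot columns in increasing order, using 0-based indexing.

0, 1

r1 → -1/2·r1
r2 → r2 − 4·r1
r3 → r3 − r1
r2 → 1/2·r2
r3 → r3 − 1/2·r2
r1 → r1 + 1/2·r2
Pivot columns are the columns containing a leading 1.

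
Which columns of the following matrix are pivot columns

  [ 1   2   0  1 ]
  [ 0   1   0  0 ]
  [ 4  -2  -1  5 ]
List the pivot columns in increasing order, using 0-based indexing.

0, 1, 2

ρ3 := ρ3 − 4·ρ1
ρ3 := ρ3 + 10·ρ2
ρ3 := -1·ρ3
ρ1 := ρ1 − 2·ρ2
Pivot columns are the columns containing a leading 1.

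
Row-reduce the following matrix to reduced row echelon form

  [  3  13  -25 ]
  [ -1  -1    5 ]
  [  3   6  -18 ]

[[1, 0, -4], [0, 1, -1], [0, 0, 0]]

R1 → 1/3·R1
  [  1  13/3  -25/3 ]
  [ -1    -1      5 ]
  [  3     6    -18 ]
R2 → R2 + R1
  [ 1  13/3  -25/3 ]
  [ 0  10/3  -10/3 ]
  [ 3     6    -18 ]
R3 → R3 − 3·R1
  [ 1  13/3  -25/3 ]
  [ 0  10/3  -10/3 ]
  [ 0    -7      7 ]
R2 → 3/10·R2
  [ 1  13/3  -25/3 ]
  [ 0     1     -1 ]
  [ 0    -7      7 ]
R3 → R3 + 7·R2
  [ 1  13/3  -25/3 ]
  [ 0     1     -1 ]
  [ 0     0      0 ]
R1 → R1 − 13/3·R2
  [ 1  0  -4 ]
  [ 0  1  -1 ]
  [ 0  0   0 ]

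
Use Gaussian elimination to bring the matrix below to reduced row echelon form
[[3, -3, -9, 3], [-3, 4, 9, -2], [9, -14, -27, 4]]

[[1, 0, -3, 2], [0, 1, 0, 1], [0, 0, 0, 0]]

R1 ← 1/3·R1
R2 ← R2 + 3·R1
R3 ← R3 − 9·R1
R3 ← R3 + 5·R2
R1 ← R1 + R2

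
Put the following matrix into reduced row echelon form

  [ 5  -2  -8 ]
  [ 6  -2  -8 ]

[[1, 0, 0], [0, 1, 4]]

R1 ← 1/5·R1
  [ 1  -2/5  -8/5 ]
  [ 6    -2    -8 ]
R2 ← R2 − 6·R1
  [ 1  -2/5  -8/5 ]
  [ 0   2/5   8/5 ]
R2 ← 5/2·R2
  [ 1  -2/5  -8/5 ]
  [ 0     1     4 ]
R1 ← R1 + 2/5·R2
  [ 1  0  0 ]
  [ 0  1  4 ]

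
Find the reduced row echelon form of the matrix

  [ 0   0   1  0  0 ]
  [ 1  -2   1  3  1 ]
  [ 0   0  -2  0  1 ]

r1 <=> r2
  [ 1  -2   1  3  1 ]
  [ 0   0   1  0  0 ]
  [ 0   0  -2  0  1 ]
r3 ← r3 + 2·r2
  [ 1  -2  1  3  1 ]
  [ 0   0  1  0  0 ]
  [ 0   0  0  0  1 ]
r1 ← r1 − r3
  [ 1  -2  1  3  0 ]
  [ 0   0  1  0  0 ]
  [ 0   0  0  0  1 ]
r1 ← r1 − r2
  [ 1  -2  0  3  0 ]
  [ 0   0  1  0  0 ]
  [ 0   0  0  0  1 ]

[[1, -2, 0, 3, 0], [0, 0, 1, 0, 0], [0, 0, 0, 0, 1]]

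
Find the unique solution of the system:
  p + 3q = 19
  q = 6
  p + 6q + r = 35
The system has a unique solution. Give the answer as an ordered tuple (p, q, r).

(1, 6, -2)

Form the augmented matrix and row-reduce:
  [ 1  3  0  |  19 ]
  [ 0  1  0  |   6 ]
  [ 1  6  1  |  35 ]
Subtract ρ1 from ρ3.
  [ 1  3  0  |  19 ]
  [ 0  1  0  |   6 ]
  [ 0  3  1  |  16 ]
Subtract 3 times ρ2 from ρ3.
  [ 1  3  0  |  19 ]
  [ 0  1  0  |   6 ]
  [ 0  0  1  |  -2 ]
Subtract 3 times ρ2 from ρ1.
  [ 1  0  0  |   1 ]
  [ 0  1  0  |   6 ]
  [ 0  0  1  |  -2 ]
Reading off the last column: p = 1, q = 6, r = -2.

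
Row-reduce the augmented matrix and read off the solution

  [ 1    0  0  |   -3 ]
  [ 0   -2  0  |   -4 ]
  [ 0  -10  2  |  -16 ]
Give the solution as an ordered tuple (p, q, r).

r2 ← -1/2·r2
  [ 1    0  0  |   -3 ]
  [ 0    1  0  |    2 ]
  [ 0  -10  2  |  -16 ]
r3 ← r3 + 10·r2
  [ 1  0  0  |  -3 ]
  [ 0  1  0  |   2 ]
  [ 0  0  2  |   4 ]
r3 ← 1/2·r3
  [ 1  0  0  |  -3 ]
  [ 0  1  0  |   2 ]
  [ 0  0  1  |   2 ]
Reading off the last column: p = -3, q = 2, r = 2.

(-3, 2, 2)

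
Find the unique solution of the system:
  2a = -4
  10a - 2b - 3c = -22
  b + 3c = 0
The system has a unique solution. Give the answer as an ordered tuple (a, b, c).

Form the augmented matrix and row-reduce:
  [  2   0   0  |   -4 ]
  [ 10  -2  -3  |  -22 ]
  [  0   1   3  |    0 ]
Multiply r1 by 1/2.
  [  1   0   0  |   -2 ]
  [ 10  -2  -3  |  -22 ]
  [  0   1   3  |    0 ]
Subtract 10 times r1 from r2.
  [ 1   0   0  |  -2 ]
  [ 0  -2  -3  |  -2 ]
  [ 0   1   3  |   0 ]
Multiply r2 by -1/2.
  [ 1  0    0  |  -2 ]
  [ 0  1  3/2  |   1 ]
  [ 0  1    3  |   0 ]
Subtract r2 from r3.
  [ 1  0    0  |  -2 ]
  [ 0  1  3/2  |   1 ]
  [ 0  0  3/2  |  -1 ]
Multiply r3 by 2/3.
  [ 1  0    0  |    -2 ]
  [ 0  1  3/2  |     1 ]
  [ 0  0    1  |  -2/3 ]
Subtract 3/2 times r3 from r2.
  [ 1  0  0  |    -2 ]
  [ 0  1  0  |     2 ]
  [ 0  0  1  |  -2/3 ]
Reading off the last column: a = -2, b = 2, c = -2/3.

(-2, 2, -2/3)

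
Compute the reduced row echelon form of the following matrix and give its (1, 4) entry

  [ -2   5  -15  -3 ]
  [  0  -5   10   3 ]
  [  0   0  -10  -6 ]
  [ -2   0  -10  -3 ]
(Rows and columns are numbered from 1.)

-3/2

r1 -> -1/2·r1
  [  1  -5/2  15/2  3/2 ]
  [  0    -5    10    3 ]
  [  0     0   -10   -6 ]
  [ -2     0   -10   -3 ]
r4 -> r4 + 2·r1
  [ 1  -5/2  15/2  3/2 ]
  [ 0    -5    10    3 ]
  [ 0     0   -10   -6 ]
  [ 0    -5     5    0 ]
r2 -> -1/5·r2
  [ 1  -5/2  15/2   3/2 ]
  [ 0     1    -2  -3/5 ]
  [ 0     0   -10    -6 ]
  [ 0    -5     5     0 ]
r4 -> r4 + 5·r2
  [ 1  -5/2  15/2   3/2 ]
  [ 0     1    -2  -3/5 ]
  [ 0     0   -10    -6 ]
  [ 0     0    -5    -3 ]
r3 -> -1/10·r3
  [ 1  -5/2  15/2   3/2 ]
  [ 0     1    -2  -3/5 ]
  [ 0     0     1   3/5 ]
  [ 0     0    -5    -3 ]
r4 -> r4 + 5·r3
  [ 1  -5/2  15/2   3/2 ]
  [ 0     1    -2  -3/5 ]
  [ 0     0     1   3/5 ]
  [ 0     0     0     0 ]
r2 -> r2 + 2·r3
  [ 1  -5/2  15/2  3/2 ]
  [ 0     1     0  3/5 ]
  [ 0     0     1  3/5 ]
  [ 0     0     0    0 ]
r1 -> r1 − 15/2·r3
  [ 1  -5/2  0   -3 ]
  [ 0     1  0  3/5 ]
  [ 0     0  1  3/5 ]
  [ 0     0  0    0 ]
r1 -> r1 + 5/2·r2
  [ 1  0  0  -3/2 ]
  [ 0  1  0   3/5 ]
  [ 0  0  1   3/5 ]
  [ 0  0  0     0 ]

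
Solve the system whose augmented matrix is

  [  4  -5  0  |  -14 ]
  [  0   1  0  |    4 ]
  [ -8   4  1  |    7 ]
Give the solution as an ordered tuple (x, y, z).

(3/2, 4, 3)

r1 ← 1/4·r1
  [  1  -5/4  0  |  -7/2 ]
  [  0     1  0  |     4 ]
  [ -8     4  1  |     7 ]
r3 ← r3 + 8·r1
  [ 1  -5/4  0  |  -7/2 ]
  [ 0     1  0  |     4 ]
  [ 0    -6  1  |   -21 ]
r3 ← r3 + 6·r2
  [ 1  -5/4  0  |  -7/2 ]
  [ 0     1  0  |     4 ]
  [ 0     0  1  |     3 ]
r1 ← r1 + 5/4·r2
  [ 1  0  0  |  3/2 ]
  [ 0  1  0  |    4 ]
  [ 0  0  1  |    3 ]
Reading off the last column: x = 3/2, y = 4, z = 3.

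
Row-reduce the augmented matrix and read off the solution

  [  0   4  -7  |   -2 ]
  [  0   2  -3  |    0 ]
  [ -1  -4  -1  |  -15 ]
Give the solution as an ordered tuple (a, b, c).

R1 ↔ R3
  [ -1  -4  -1  |  -15 ]
  [  0   2  -3  |    0 ]
  [  0   4  -7  |   -2 ]
R1 → -1·R1
  [ 1  4   1  |  15 ]
  [ 0  2  -3  |   0 ]
  [ 0  4  -7  |  -2 ]
R2 → 1/2·R2
  [ 1  4     1  |  15 ]
  [ 0  1  -3/2  |   0 ]
  [ 0  4    -7  |  -2 ]
R3 → R3 − 4·R2
  [ 1  4     1  |  15 ]
  [ 0  1  -3/2  |   0 ]
  [ 0  0    -1  |  -2 ]
R3 → -1·R3
  [ 1  4     1  |  15 ]
  [ 0  1  -3/2  |   0 ]
  [ 0  0     1  |   2 ]
R2 → R2 + 3/2·R3
  [ 1  4  1  |  15 ]
  [ 0  1  0  |   3 ]
  [ 0  0  1  |   2 ]
R1 → R1 − R3
  [ 1  4  0  |  13 ]
  [ 0  1  0  |   3 ]
  [ 0  0  1  |   2 ]
R1 → R1 − 4·R2
  [ 1  0  0  |  1 ]
  [ 0  1  0  |  3 ]
  [ 0  0  1  |  2 ]
Reading off the last column: a = 1, b = 3, c = 2.

(1, 3, 2)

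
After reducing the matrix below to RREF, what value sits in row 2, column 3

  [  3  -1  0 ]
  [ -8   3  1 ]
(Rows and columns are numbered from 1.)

3

Multiply r1 by 1/3.
  [  1  -1/3  0 ]
  [ -8     3  1 ]
Add 8 times r1 to r2.
  [ 1  -1/3  0 ]
  [ 0   1/3  1 ]
Multiply r2 by 3.
  [ 1  -1/3  0 ]
  [ 0     1  3 ]
Add 1/3 times r2 to r1.
  [ 1  0  1 ]
  [ 0  1  3 ]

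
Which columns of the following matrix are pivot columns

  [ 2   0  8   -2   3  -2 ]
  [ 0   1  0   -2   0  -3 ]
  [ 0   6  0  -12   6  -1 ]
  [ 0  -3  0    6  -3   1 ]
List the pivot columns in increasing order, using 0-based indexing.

0, 1, 4, 5

ρ1 → 1/2·ρ1
ρ3 → ρ3 − 6·ρ2
ρ4 → ρ4 + 3·ρ2
ρ3 → 1/6·ρ3
ρ4 → ρ4 + 3·ρ3
ρ4 → 2·ρ4
ρ3 → ρ3 − 17/6·ρ4
ρ2 → ρ2 + 3·ρ4
ρ1 → ρ1 + ρ4
ρ1 → ρ1 − 3/2·ρ3
Pivot columns are the columns containing a leading 1.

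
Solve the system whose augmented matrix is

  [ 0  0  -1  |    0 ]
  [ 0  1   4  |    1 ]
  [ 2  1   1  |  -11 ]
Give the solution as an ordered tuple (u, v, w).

(-6, 1, 0)

Swap R1 and R3.
  [ 2  1   1  |  -11 ]
  [ 0  1   4  |    1 ]
  [ 0  0  -1  |    0 ]
Multiply R1 by 1/2.
  [ 1  1/2  1/2  |  -11/2 ]
  [ 0    1    4  |      1 ]
  [ 0    0   -1  |      0 ]
Multiply R3 by -1.
  [ 1  1/2  1/2  |  -11/2 ]
  [ 0    1    4  |      1 ]
  [ 0    0    1  |      0 ]
Subtract 4 times R3 from R2.
  [ 1  1/2  1/2  |  -11/2 ]
  [ 0    1    0  |      1 ]
  [ 0    0    1  |      0 ]
Subtract 1/2 times R3 from R1.
  [ 1  1/2  0  |  -11/2 ]
  [ 0    1  0  |      1 ]
  [ 0    0  1  |      0 ]
Subtract 1/2 times R2 from R1.
  [ 1  0  0  |  -6 ]
  [ 0  1  0  |   1 ]
  [ 0  0  1  |   0 ]
Reading off the last column: u = -6, v = 1, w = 0.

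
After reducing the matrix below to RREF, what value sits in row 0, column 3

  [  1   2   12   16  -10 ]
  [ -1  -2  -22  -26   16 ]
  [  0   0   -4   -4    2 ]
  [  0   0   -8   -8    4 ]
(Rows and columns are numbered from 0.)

4

ρ2 → ρ2 + ρ1
ρ2 → -1/10·ρ2
ρ3 → ρ3 + 4·ρ2
ρ4 → ρ4 + 8·ρ2
ρ3 → -5/2·ρ3
ρ4 → ρ4 + 4/5·ρ3
ρ2 → ρ2 + 3/5·ρ3
ρ1 → ρ1 + 10·ρ3
ρ1 → ρ1 − 12·ρ2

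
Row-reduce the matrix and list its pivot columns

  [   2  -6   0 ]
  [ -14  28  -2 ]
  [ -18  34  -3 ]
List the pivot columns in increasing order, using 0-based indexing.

0, 1, 2

R1 ← 1/2·R1
  [   1  -3   0 ]
  [ -14  28  -2 ]
  [ -18  34  -3 ]
R2 ← R2 + 14·R1
  [   1   -3   0 ]
  [   0  -14  -2 ]
  [ -18   34  -3 ]
R3 ← R3 + 18·R1
  [ 1   -3   0 ]
  [ 0  -14  -2 ]
  [ 0  -20  -3 ]
R2 ← -1/14·R2
  [ 1   -3    0 ]
  [ 0    1  1/7 ]
  [ 0  -20   -3 ]
R3 ← R3 + 20·R2
  [ 1  -3     0 ]
  [ 0   1   1/7 ]
  [ 0   0  -1/7 ]
R3 ← -7·R3
  [ 1  -3    0 ]
  [ 0   1  1/7 ]
  [ 0   0    1 ]
R2 ← R2 − 1/7·R3
  [ 1  -3  0 ]
  [ 0   1  0 ]
  [ 0   0  1 ]
R1 ← R1 + 3·R2
  [ 1  0  0 ]
  [ 0  1  0 ]
  [ 0  0  1 ]
Pivot columns are the columns containing a leading 1.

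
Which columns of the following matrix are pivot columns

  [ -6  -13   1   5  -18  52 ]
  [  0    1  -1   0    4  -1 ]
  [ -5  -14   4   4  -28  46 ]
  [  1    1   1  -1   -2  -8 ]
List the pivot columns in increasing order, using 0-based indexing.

0, 1, 3

Multiply R1 by -1/6.
  [  1  13/6  -1/6  -5/6    3  -26/3 ]
  [  0     1    -1     0    4     -1 ]
  [ -5   -14     4     4  -28     46 ]
  [  1     1     1    -1   -2     -8 ]
Add 5 times R1 to R3.
  [ 1   13/6  -1/6  -5/6    3  -26/3 ]
  [ 0      1    -1     0    4     -1 ]
  [ 0  -19/6  19/6  -1/6  -13    8/3 ]
  [ 1      1     1    -1   -2     -8 ]
Subtract R1 from R4.
  [ 1   13/6  -1/6  -5/6    3  -26/3 ]
  [ 0      1    -1     0    4     -1 ]
  [ 0  -19/6  19/6  -1/6  -13    8/3 ]
  [ 0   -7/6   7/6  -1/6   -5    2/3 ]
Add 19/6 times R2 to R3.
  [ 1  13/6  -1/6  -5/6     3  -26/3 ]
  [ 0     1    -1     0     4     -1 ]
  [ 0     0     0  -1/6  -1/3   -1/2 ]
  [ 0  -7/6   7/6  -1/6    -5    2/3 ]
Add 7/6 times R2 to R4.
  [ 1  13/6  -1/6  -5/6     3  -26/3 ]
  [ 0     1    -1     0     4     -1 ]
  [ 0     0     0  -1/6  -1/3   -1/2 ]
  [ 0     0     0  -1/6  -1/3   -1/2 ]
Multiply R3 by -6.
  [ 1  13/6  -1/6  -5/6     3  -26/3 ]
  [ 0     1    -1     0     4     -1 ]
  [ 0     0     0     1     2      3 ]
  [ 0     0     0  -1/6  -1/3   -1/2 ]
Add 1/6 times R3 to R4.
  [ 1  13/6  -1/6  -5/6  3  -26/3 ]
  [ 0     1    -1     0  4     -1 ]
  [ 0     0     0     1  2      3 ]
  [ 0     0     0     0  0      0 ]
Add 5/6 times R3 to R1.
  [ 1  13/6  -1/6  0  14/3  -37/6 ]
  [ 0     1    -1  0     4     -1 ]
  [ 0     0     0  1     2      3 ]
  [ 0     0     0  0     0      0 ]
Subtract 13/6 times R2 from R1.
  [ 1  0   2  0  -4  -4 ]
  [ 0  1  -1  0   4  -1 ]
  [ 0  0   0  1   2   3 ]
  [ 0  0   0  0   0   0 ]
Pivot columns are the columns containing a leading 1.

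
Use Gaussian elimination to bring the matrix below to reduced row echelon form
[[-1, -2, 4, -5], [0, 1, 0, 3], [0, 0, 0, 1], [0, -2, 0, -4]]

[[1, 0, -4, 0], [0, 1, 0, 0], [0, 0, 0, 1], [0, 0, 0, 0]]

R1 := -1·R1
R4 := R4 + 2·R2
R4 := R4 − 2·R3
R2 := R2 − 3·R3
R1 := R1 − 5·R3
R1 := R1 − 2·R2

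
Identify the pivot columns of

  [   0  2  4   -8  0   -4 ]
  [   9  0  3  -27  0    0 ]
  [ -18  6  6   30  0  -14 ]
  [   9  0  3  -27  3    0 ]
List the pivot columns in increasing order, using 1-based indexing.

1, 2, 5, 6

R1 ↔ R2
  [   9  0  3  -27  0    0 ]
  [   0  2  4   -8  0   -4 ]
  [ -18  6  6   30  0  -14 ]
  [   9  0  3  -27  3    0 ]
R1 := 1/9·R1
  [   1  0  1/3   -3  0    0 ]
  [   0  2    4   -8  0   -4 ]
  [ -18  6    6   30  0  -14 ]
  [   9  0    3  -27  3    0 ]
R3 := R3 + 18·R1
  [ 1  0  1/3   -3  0    0 ]
  [ 0  2    4   -8  0   -4 ]
  [ 0  6   12  -24  0  -14 ]
  [ 9  0    3  -27  3    0 ]
R4 := R4 − 9·R1
  [ 1  0  1/3   -3  0    0 ]
  [ 0  2    4   -8  0   -4 ]
  [ 0  6   12  -24  0  -14 ]
  [ 0  0    0    0  3    0 ]
R2 := 1/2·R2
  [ 1  0  1/3   -3  0    0 ]
  [ 0  1    2   -4  0   -2 ]
  [ 0  6   12  -24  0  -14 ]
  [ 0  0    0    0  3    0 ]
R3 := R3 − 6·R2
  [ 1  0  1/3  -3  0   0 ]
  [ 0  1    2  -4  0  -2 ]
  [ 0  0    0   0  0  -2 ]
  [ 0  0    0   0  3   0 ]
R3 ↔ R4
  [ 1  0  1/3  -3  0   0 ]
  [ 0  1    2  -4  0  -2 ]
  [ 0  0    0   0  3   0 ]
  [ 0  0    0   0  0  -2 ]
R3 := 1/3·R3
  [ 1  0  1/3  -3  0   0 ]
  [ 0  1    2  -4  0  -2 ]
  [ 0  0    0   0  1   0 ]
  [ 0  0    0   0  0  -2 ]
R4 := -1/2·R4
  [ 1  0  1/3  -3  0   0 ]
  [ 0  1    2  -4  0  -2 ]
  [ 0  0    0   0  1   0 ]
  [ 0  0    0   0  0   1 ]
R2 := R2 + 2·R4
  [ 1  0  1/3  -3  0  0 ]
  [ 0  1    2  -4  0  0 ]
  [ 0  0    0   0  1  0 ]
  [ 0  0    0   0  0  1 ]
Pivot columns are the columns containing a leading 1.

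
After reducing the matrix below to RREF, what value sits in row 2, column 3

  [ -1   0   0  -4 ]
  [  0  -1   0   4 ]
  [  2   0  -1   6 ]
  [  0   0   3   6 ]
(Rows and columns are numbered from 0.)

R1 -> -1·R1
  [ 1   0   0  4 ]
  [ 0  -1   0  4 ]
  [ 2   0  -1  6 ]
  [ 0   0   3  6 ]
R3 -> R3 − 2·R1
  [ 1   0   0   4 ]
  [ 0  -1   0   4 ]
  [ 0   0  -1  -2 ]
  [ 0   0   3   6 ]
R2 -> -1·R2
  [ 1  0   0   4 ]
  [ 0  1   0  -4 ]
  [ 0  0  -1  -2 ]
  [ 0  0   3   6 ]
R3 -> -1·R3
  [ 1  0  0   4 ]
  [ 0  1  0  -4 ]
  [ 0  0  1   2 ]
  [ 0  0  3   6 ]
R4 -> R4 − 3·R3
  [ 1  0  0   4 ]
  [ 0  1  0  -4 ]
  [ 0  0  1   2 ]
  [ 0  0  0   0 ]

2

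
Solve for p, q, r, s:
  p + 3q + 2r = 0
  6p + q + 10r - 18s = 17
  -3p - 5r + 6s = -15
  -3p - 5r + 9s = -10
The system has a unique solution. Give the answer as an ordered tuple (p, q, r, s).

Form the augmented matrix and row-reduce:
  [  1  3   2    0  |    0 ]
  [  6  1  10  -18  |   17 ]
  [ -3  0  -5    6  |  -15 ]
  [ -3  0  -5    9  |  -10 ]
ρ2 ← ρ2 − 6·ρ1
  [  1    3   2    0  |    0 ]
  [  0  -17  -2  -18  |   17 ]
  [ -3    0  -5    6  |  -15 ]
  [ -3    0  -5    9  |  -10 ]
ρ3 ← ρ3 + 3·ρ1
  [  1    3   2    0  |    0 ]
  [  0  -17  -2  -18  |   17 ]
  [  0    9   1    6  |  -15 ]
  [ -3    0  -5    9  |  -10 ]
ρ4 ← ρ4 + 3·ρ1
  [ 1    3   2    0  |    0 ]
  [ 0  -17  -2  -18  |   17 ]
  [ 0    9   1    6  |  -15 ]
  [ 0    9   1    9  |  -10 ]
ρ2 ← -1/17·ρ2
  [ 1  3     2      0  |    0 ]
  [ 0  1  2/17  18/17  |   -1 ]
  [ 0  9     1      6  |  -15 ]
  [ 0  9     1      9  |  -10 ]
ρ3 ← ρ3 − 9·ρ2
  [ 1  3      2       0  |    0 ]
  [ 0  1   2/17   18/17  |   -1 ]
  [ 0  0  -1/17  -60/17  |   -6 ]
  [ 0  9      1       9  |  -10 ]
ρ4 ← ρ4 − 9·ρ2
  [ 1  3      2       0  |   0 ]
  [ 0  1   2/17   18/17  |  -1 ]
  [ 0  0  -1/17  -60/17  |  -6 ]
  [ 0  0  -1/17   -9/17  |  -1 ]
ρ3 ← -17·ρ3
  [ 1  3      2      0  |    0 ]
  [ 0  1   2/17  18/17  |   -1 ]
  [ 0  0      1     60  |  102 ]
  [ 0  0  -1/17  -9/17  |   -1 ]
ρ4 ← ρ4 + 1/17·ρ3
  [ 1  3     2      0  |    0 ]
  [ 0  1  2/17  18/17  |   -1 ]
  [ 0  0     1     60  |  102 ]
  [ 0  0     0      3  |    5 ]
ρ4 ← 1/3·ρ4
  [ 1  3     2      0  |    0 ]
  [ 0  1  2/17  18/17  |   -1 ]
  [ 0  0     1     60  |  102 ]
  [ 0  0     0      1  |  5/3 ]
ρ3 ← ρ3 − 60·ρ4
  [ 1  3     2      0  |    0 ]
  [ 0  1  2/17  18/17  |   -1 ]
  [ 0  0     1      0  |    2 ]
  [ 0  0     0      1  |  5/3 ]
ρ2 ← ρ2 − 18/17·ρ4
  [ 1  3     2  0  |       0 ]
  [ 0  1  2/17  0  |  -47/17 ]
  [ 0  0     1  0  |       2 ]
  [ 0  0     0  1  |     5/3 ]
ρ2 ← ρ2 − 2/17·ρ3
  [ 1  3  2  0  |    0 ]
  [ 0  1  0  0  |   -3 ]
  [ 0  0  1  0  |    2 ]
  [ 0  0  0  1  |  5/3 ]
ρ1 ← ρ1 − 2·ρ3
  [ 1  3  0  0  |   -4 ]
  [ 0  1  0  0  |   -3 ]
  [ 0  0  1  0  |    2 ]
  [ 0  0  0  1  |  5/3 ]
ρ1 ← ρ1 − 3·ρ2
  [ 1  0  0  0  |    5 ]
  [ 0  1  0  0  |   -3 ]
  [ 0  0  1  0  |    2 ]
  [ 0  0  0  1  |  5/3 ]
Reading off the last column: p = 5, q = -3, r = 2, s = 5/3.

(5, -3, 2, 5/3)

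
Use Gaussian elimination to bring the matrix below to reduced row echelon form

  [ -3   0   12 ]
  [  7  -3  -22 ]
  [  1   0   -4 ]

R1 := -1/3·R1
  [ 1   0   -4 ]
  [ 7  -3  -22 ]
  [ 1   0   -4 ]
R2 := R2 − 7·R1
  [ 1   0  -4 ]
  [ 0  -3   6 ]
  [ 1   0  -4 ]
R3 := R3 − R1
  [ 1   0  -4 ]
  [ 0  -3   6 ]
  [ 0   0   0 ]
R2 := -1/3·R2
  [ 1  0  -4 ]
  [ 0  1  -2 ]
  [ 0  0   0 ]

[[1, 0, -4], [0, 1, -2], [0, 0, 0]]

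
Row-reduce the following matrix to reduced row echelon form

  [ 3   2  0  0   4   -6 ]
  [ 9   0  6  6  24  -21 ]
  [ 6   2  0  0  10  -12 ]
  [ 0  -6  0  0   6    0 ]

R1 ← 1/3·R1
  [ 1  2/3  0  0  4/3   -2 ]
  [ 9    0  6  6   24  -21 ]
  [ 6    2  0  0   10  -12 ]
  [ 0   -6  0  0    6    0 ]
R2 ← R2 − 9·R1
  [ 1  2/3  0  0  4/3   -2 ]
  [ 0   -6  6  6   12   -3 ]
  [ 6    2  0  0   10  -12 ]
  [ 0   -6  0  0    6    0 ]
R3 ← R3 − 6·R1
  [ 1  2/3  0  0  4/3  -2 ]
  [ 0   -6  6  6   12  -3 ]
  [ 0   -2  0  0    2   0 ]
  [ 0   -6  0  0    6   0 ]
R2 ← -1/6·R2
  [ 1  2/3   0   0  4/3   -2 ]
  [ 0    1  -1  -1   -2  1/2 ]
  [ 0   -2   0   0    2    0 ]
  [ 0   -6   0   0    6    0 ]
R3 ← R3 + 2·R2
  [ 1  2/3   0   0  4/3   -2 ]
  [ 0    1  -1  -1   -2  1/2 ]
  [ 0    0  -2  -2   -2    1 ]
  [ 0   -6   0   0    6    0 ]
R4 ← R4 + 6·R2
  [ 1  2/3   0   0  4/3   -2 ]
  [ 0    1  -1  -1   -2  1/2 ]
  [ 0    0  -2  -2   -2    1 ]
  [ 0    0  -6  -6   -6    3 ]
R3 ← -1/2·R3
  [ 1  2/3   0   0  4/3    -2 ]
  [ 0    1  -1  -1   -2   1/2 ]
  [ 0    0   1   1    1  -1/2 ]
  [ 0    0  -6  -6   -6     3 ]
R4 ← R4 + 6·R3
  [ 1  2/3   0   0  4/3    -2 ]
  [ 0    1  -1  -1   -2   1/2 ]
  [ 0    0   1   1    1  -1/2 ]
  [ 0    0   0   0    0     0 ]
R2 ← R2 + R3
  [ 1  2/3  0  0  4/3    -2 ]
  [ 0    1  0  0   -1     0 ]
  [ 0    0  1  1    1  -1/2 ]
  [ 0    0  0  0    0     0 ]
R1 ← R1 − 2/3·R2
  [ 1  0  0  0   2    -2 ]
  [ 0  1  0  0  -1     0 ]
  [ 0  0  1  1   1  -1/2 ]
  [ 0  0  0  0   0     0 ]

[[1, 0, 0, 0, 2, -2], [0, 1, 0, 0, -1, 0], [0, 0, 1, 1, 1, -1/2], [0, 0, 0, 0, 0, 0]]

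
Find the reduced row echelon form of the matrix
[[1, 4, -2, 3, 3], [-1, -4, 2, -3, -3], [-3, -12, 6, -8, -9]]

[[1, 4, -2, 0, 3], [0, 0, 0, 1, 0], [0, 0, 0, 0, 0]]

Add r1 to r2.
  [  1    4  -2   3   3 ]
  [  0    0   0   0   0 ]
  [ -3  -12   6  -8  -9 ]
Add 3 times r1 to r3.
  [ 1  4  -2  3  3 ]
  [ 0  0   0  0  0 ]
  [ 0  0   0  1  0 ]
Swap r2 and r3.
  [ 1  4  -2  3  3 ]
  [ 0  0   0  1  0 ]
  [ 0  0   0  0  0 ]
Subtract 3 times r2 from r1.
  [ 1  4  -2  0  3 ]
  [ 0  0   0  1  0 ]
  [ 0  0   0  0  0 ]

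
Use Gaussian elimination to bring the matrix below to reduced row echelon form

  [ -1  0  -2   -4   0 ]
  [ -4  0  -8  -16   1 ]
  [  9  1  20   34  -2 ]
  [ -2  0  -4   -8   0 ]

[[1, 0, 2, 4, 0], [0, 1, 2, -2, 0], [0, 0, 0, 0, 1], [0, 0, 0, 0, 0]]

ρ1 := -1·ρ1
  [  1  0   2    4   0 ]
  [ -4  0  -8  -16   1 ]
  [  9  1  20   34  -2 ]
  [ -2  0  -4   -8   0 ]
ρ2 := ρ2 + 4·ρ1
  [  1  0   2   4   0 ]
  [  0  0   0   0   1 ]
  [  9  1  20  34  -2 ]
  [ -2  0  -4  -8   0 ]
ρ3 := ρ3 − 9·ρ1
  [  1  0   2   4   0 ]
  [  0  0   0   0   1 ]
  [  0  1   2  -2  -2 ]
  [ -2  0  -4  -8   0 ]
ρ4 := ρ4 + 2·ρ1
  [ 1  0  2   4   0 ]
  [ 0  0  0   0   1 ]
  [ 0  1  2  -2  -2 ]
  [ 0  0  0   0   0 ]
ρ2 <=> ρ3
  [ 1  0  2   4   0 ]
  [ 0  1  2  -2  -2 ]
  [ 0  0  0   0   1 ]
  [ 0  0  0   0   0 ]
ρ2 := ρ2 + 2·ρ3
  [ 1  0  2   4  0 ]
  [ 0  1  2  -2  0 ]
  [ 0  0  0   0  1 ]
  [ 0  0  0   0  0 ]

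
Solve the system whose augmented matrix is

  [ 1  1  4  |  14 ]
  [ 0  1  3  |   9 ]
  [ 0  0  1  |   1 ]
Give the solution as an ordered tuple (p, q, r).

Subtract 3 times R3 from R2.
  [ 1  1  4  |  14 ]
  [ 0  1  0  |   6 ]
  [ 0  0  1  |   1 ]
Subtract 4 times R3 from R1.
  [ 1  1  0  |  10 ]
  [ 0  1  0  |   6 ]
  [ 0  0  1  |   1 ]
Subtract R2 from R1.
  [ 1  0  0  |  4 ]
  [ 0  1  0  |  6 ]
  [ 0  0  1  |  1 ]
Reading off the last column: p = 4, q = 6, r = 1.

(4, 6, 1)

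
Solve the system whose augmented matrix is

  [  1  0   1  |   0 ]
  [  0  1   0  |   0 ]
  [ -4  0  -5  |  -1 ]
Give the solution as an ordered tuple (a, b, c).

(-1, 0, 1)

ρ3 → ρ3 + 4·ρ1
  [ 1  0   1  |   0 ]
  [ 0  1   0  |   0 ]
  [ 0  0  -1  |  -1 ]
ρ3 → -1·ρ3
  [ 1  0  1  |  0 ]
  [ 0  1  0  |  0 ]
  [ 0  0  1  |  1 ]
ρ1 → ρ1 − ρ3
  [ 1  0  0  |  -1 ]
  [ 0  1  0  |   0 ]
  [ 0  0  1  |   1 ]
Reading off the last column: a = -1, b = 0, c = 1.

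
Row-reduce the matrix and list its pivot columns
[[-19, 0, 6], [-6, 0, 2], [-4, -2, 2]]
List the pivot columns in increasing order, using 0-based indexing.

R1 → -1/19·R1
  [  1   0  -6/19 ]
  [ -6   0      2 ]
  [ -4  -2      2 ]
R2 → R2 + 6·R1
  [  1   0  -6/19 ]
  [  0   0   2/19 ]
  [ -4  -2      2 ]
R3 → R3 + 4·R1
  [ 1   0  -6/19 ]
  [ 0   0   2/19 ]
  [ 0  -2  14/19 ]
R2 ↔ R3
  [ 1   0  -6/19 ]
  [ 0  -2  14/19 ]
  [ 0   0   2/19 ]
R2 → -1/2·R2
  [ 1  0  -6/19 ]
  [ 0  1  -7/19 ]
  [ 0  0   2/19 ]
R3 → 19/2·R3
  [ 1  0  -6/19 ]
  [ 0  1  -7/19 ]
  [ 0  0      1 ]
R2 → R2 + 7/19·R3
  [ 1  0  -6/19 ]
  [ 0  1      0 ]
  [ 0  0      1 ]
R1 → R1 + 6/19·R3
  [ 1  0  0 ]
  [ 0  1  0 ]
  [ 0  0  1 ]
Pivot columns are the columns containing a leading 1.

0, 1, 2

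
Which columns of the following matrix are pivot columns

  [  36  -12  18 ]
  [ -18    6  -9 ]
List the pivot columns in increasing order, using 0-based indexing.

0

R1 -> 1/36·R1
  [   1  -1/3  1/2 ]
  [ -18     6   -9 ]
R2 -> R2 + 18·R1
  [ 1  -1/3  1/2 ]
  [ 0     0    0 ]
Pivot columns are the columns containing a leading 1.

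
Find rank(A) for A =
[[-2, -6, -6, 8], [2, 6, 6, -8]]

Multiply r1 by -1/2.
  [ 1  3  3  -4 ]
  [ 2  6  6  -8 ]
Subtract 2 times r1 from r2.
  [ 1  3  3  -4 ]
  [ 0  0  0   0 ]
The reduced form has 1 nonzero row.

rank = 1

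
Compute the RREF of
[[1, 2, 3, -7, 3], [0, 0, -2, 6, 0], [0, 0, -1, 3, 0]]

[[1, 2, 0, 2, 3], [0, 0, 1, -3, 0], [0, 0, 0, 0, 0]]

ρ2 := -1/2·ρ2
  [ 1  2   3  -7  3 ]
  [ 0  0   1  -3  0 ]
  [ 0  0  -1   3  0 ]
ρ3 := ρ3 + ρ2
  [ 1  2  3  -7  3 ]
  [ 0  0  1  -3  0 ]
  [ 0  0  0   0  0 ]
ρ1 := ρ1 − 3·ρ2
  [ 1  2  0   2  3 ]
  [ 0  0  1  -3  0 ]
  [ 0  0  0   0  0 ]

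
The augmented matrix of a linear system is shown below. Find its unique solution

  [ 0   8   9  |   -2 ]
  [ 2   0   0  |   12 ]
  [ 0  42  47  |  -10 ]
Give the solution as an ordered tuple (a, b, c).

R1 <=> R2
  [ 2   0   0  |   12 ]
  [ 0   8   9  |   -2 ]
  [ 0  42  47  |  -10 ]
R1 -> 1/2·R1
  [ 1   0   0  |    6 ]
  [ 0   8   9  |   -2 ]
  [ 0  42  47  |  -10 ]
R2 -> 1/8·R2
  [ 1   0    0  |     6 ]
  [ 0   1  9/8  |  -1/4 ]
  [ 0  42   47  |   -10 ]
R3 -> R3 − 42·R2
  [ 1  0     0  |     6 ]
  [ 0  1   9/8  |  -1/4 ]
  [ 0  0  -1/4  |   1/2 ]
R3 -> -4·R3
  [ 1  0    0  |     6 ]
  [ 0  1  9/8  |  -1/4 ]
  [ 0  0    1  |    -2 ]
R2 -> R2 − 9/8·R3
  [ 1  0  0  |   6 ]
  [ 0  1  0  |   2 ]
  [ 0  0  1  |  -2 ]
Reading off the last column: a = 6, b = 2, c = -2.

(6, 2, -2)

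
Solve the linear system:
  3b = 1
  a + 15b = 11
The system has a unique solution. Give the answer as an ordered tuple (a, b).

(6, 1/3)

Form the augmented matrix and row-reduce:
  [ 0   3  |   1 ]
  [ 1  15  |  11 ]
r1 <=> r2
  [ 1  15  |  11 ]
  [ 0   3  |   1 ]
r2 -> 1/3·r2
  [ 1  15  |   11 ]
  [ 0   1  |  1/3 ]
r1 -> r1 − 15·r2
  [ 1  0  |    6 ]
  [ 0  1  |  1/3 ]
Reading off the last column: a = 6, b = 1/3.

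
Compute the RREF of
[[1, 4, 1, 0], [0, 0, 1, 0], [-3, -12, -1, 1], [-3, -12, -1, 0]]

[[1, 4, 0, 0], [0, 0, 1, 0], [0, 0, 0, 1], [0, 0, 0, 0]]

R3 := R3 + 3·R1
R4 := R4 + 3·R1
R3 := R3 − 2·R2
R4 := R4 − 2·R2
R1 := R1 − R2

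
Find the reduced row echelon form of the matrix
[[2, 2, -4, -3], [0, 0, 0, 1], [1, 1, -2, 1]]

[[1, 1, -2, 0], [0, 0, 0, 1], [0, 0, 0, 0]]

R1 ← 1/2·R1
R3 ← R3 − R1
R3 ← R3 − 5/2·R2
R1 ← R1 + 3/2·R2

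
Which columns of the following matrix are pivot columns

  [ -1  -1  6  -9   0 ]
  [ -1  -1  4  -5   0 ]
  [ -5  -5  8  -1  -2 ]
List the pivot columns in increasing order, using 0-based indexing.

0, 2, 4

Multiply ρ1 by -1.
  [  1   1  -6   9   0 ]
  [ -1  -1   4  -5   0 ]
  [ -5  -5   8  -1  -2 ]
Add ρ1 to ρ2.
  [  1   1  -6   9   0 ]
  [  0   0  -2   4   0 ]
  [ -5  -5   8  -1  -2 ]
Add 5 times ρ1 to ρ3.
  [ 1  1   -6   9   0 ]
  [ 0  0   -2   4   0 ]
  [ 0  0  -22  44  -2 ]
Multiply ρ2 by -1/2.
  [ 1  1   -6   9   0 ]
  [ 0  0    1  -2   0 ]
  [ 0  0  -22  44  -2 ]
Add 22 times ρ2 to ρ3.
  [ 1  1  -6   9   0 ]
  [ 0  0   1  -2   0 ]
  [ 0  0   0   0  -2 ]
Multiply ρ3 by -1/2.
  [ 1  1  -6   9  0 ]
  [ 0  0   1  -2  0 ]
  [ 0  0   0   0  1 ]
Add 6 times ρ2 to ρ1.
  [ 1  1  0  -3  0 ]
  [ 0  0  1  -2  0 ]
  [ 0  0  0   0  1 ]
Pivot columns are the columns containing a leading 1.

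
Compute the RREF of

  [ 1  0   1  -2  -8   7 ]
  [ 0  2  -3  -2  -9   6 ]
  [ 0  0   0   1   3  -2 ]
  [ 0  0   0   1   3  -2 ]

[[1, 0, 1, 0, -2, 3], [0, 1, -3/2, 0, -3/2, 1], [0, 0, 0, 1, 3, -2], [0, 0, 0, 0, 0, 0]]

Multiply r2 by 1/2.
  [ 1  0     1  -2    -8   7 ]
  [ 0  1  -3/2  -1  -9/2   3 ]
  [ 0  0     0   1     3  -2 ]
  [ 0  0     0   1     3  -2 ]
Subtract r3 from r4.
  [ 1  0     1  -2    -8   7 ]
  [ 0  1  -3/2  -1  -9/2   3 ]
  [ 0  0     0   1     3  -2 ]
  [ 0  0     0   0     0   0 ]
Add r3 to r2.
  [ 1  0     1  -2    -8   7 ]
  [ 0  1  -3/2   0  -3/2   1 ]
  [ 0  0     0   1     3  -2 ]
  [ 0  0     0   0     0   0 ]
Add 2 times r3 to r1.
  [ 1  0     1  0    -2   3 ]
  [ 0  1  -3/2  0  -3/2   1 ]
  [ 0  0     0  1     3  -2 ]
  [ 0  0     0  0     0   0 ]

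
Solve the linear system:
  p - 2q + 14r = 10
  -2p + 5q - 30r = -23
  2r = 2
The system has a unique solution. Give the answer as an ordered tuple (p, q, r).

(-6, -1, 1)

Form the augmented matrix and row-reduce:
  [  1  -2   14  |   10 ]
  [ -2   5  -30  |  -23 ]
  [  0   0    2  |    2 ]
r2 → r2 + 2·r1
  [ 1  -2  14  |  10 ]
  [ 0   1  -2  |  -3 ]
  [ 0   0   2  |   2 ]
r3 → 1/2·r3
  [ 1  -2  14  |  10 ]
  [ 0   1  -2  |  -3 ]
  [ 0   0   1  |   1 ]
r2 → r2 + 2·r3
  [ 1  -2  14  |  10 ]
  [ 0   1   0  |  -1 ]
  [ 0   0   1  |   1 ]
r1 → r1 − 14·r3
  [ 1  -2  0  |  -4 ]
  [ 0   1  0  |  -1 ]
  [ 0   0  1  |   1 ]
r1 → r1 + 2·r2
  [ 1  0  0  |  -6 ]
  [ 0  1  0  |  -1 ]
  [ 0  0  1  |   1 ]
Reading off the last column: p = -6, q = -1, r = 1.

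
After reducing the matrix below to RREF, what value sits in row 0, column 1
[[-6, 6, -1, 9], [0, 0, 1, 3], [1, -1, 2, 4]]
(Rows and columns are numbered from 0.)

-1

r1 := -1/6·r1
  [ 1  -1  1/6  -3/2 ]
  [ 0   0    1     3 ]
  [ 1  -1    2     4 ]
r3 := r3 − r1
  [ 1  -1   1/6  -3/2 ]
  [ 0   0     1     3 ]
  [ 0   0  11/6  11/2 ]
r3 := r3 − 11/6·r2
  [ 1  -1  1/6  -3/2 ]
  [ 0   0    1     3 ]
  [ 0   0    0     0 ]
r1 := r1 − 1/6·r2
  [ 1  -1  0  -2 ]
  [ 0   0  1   3 ]
  [ 0   0  0   0 ]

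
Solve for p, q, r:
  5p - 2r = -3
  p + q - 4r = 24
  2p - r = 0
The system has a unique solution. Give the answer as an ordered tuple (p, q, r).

(-3, 3, -6)

Form the augmented matrix and row-reduce:
  [ 5  0  -2  |  -3 ]
  [ 1  1  -4  |  24 ]
  [ 2  0  -1  |   0 ]
R1 → 1/5·R1
  [ 1  0  -2/5  |  -3/5 ]
  [ 1  1    -4  |    24 ]
  [ 2  0    -1  |     0 ]
R2 → R2 − R1
  [ 1  0   -2/5  |   -3/5 ]
  [ 0  1  -18/5  |  123/5 ]
  [ 2  0     -1  |      0 ]
R3 → R3 − 2·R1
  [ 1  0   -2/5  |   -3/5 ]
  [ 0  1  -18/5  |  123/5 ]
  [ 0  0   -1/5  |    6/5 ]
R3 → -5·R3
  [ 1  0   -2/5  |   -3/5 ]
  [ 0  1  -18/5  |  123/5 ]
  [ 0  0      1  |     -6 ]
R2 → R2 + 18/5·R3
  [ 1  0  -2/5  |  -3/5 ]
  [ 0  1     0  |     3 ]
  [ 0  0     1  |    -6 ]
R1 → R1 + 2/5·R3
  [ 1  0  0  |  -3 ]
  [ 0  1  0  |   3 ]
  [ 0  0  1  |  -6 ]
Reading off the last column: p = -3, q = 3, r = -6.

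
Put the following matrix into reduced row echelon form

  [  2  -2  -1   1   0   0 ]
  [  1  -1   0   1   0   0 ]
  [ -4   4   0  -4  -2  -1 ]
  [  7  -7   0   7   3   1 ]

R1 := 1/2·R1
  [  1  -1  -1/2  1/2   0   0 ]
  [  1  -1     0    1   0   0 ]
  [ -4   4     0   -4  -2  -1 ]
  [  7  -7     0    7   3   1 ]
R2 := R2 − R1
  [  1  -1  -1/2  1/2   0   0 ]
  [  0   0   1/2  1/2   0   0 ]
  [ -4   4     0   -4  -2  -1 ]
  [  7  -7     0    7   3   1 ]
R3 := R3 + 4·R1
  [ 1  -1  -1/2  1/2   0   0 ]
  [ 0   0   1/2  1/2   0   0 ]
  [ 0   0    -2   -2  -2  -1 ]
  [ 7  -7     0    7   3   1 ]
R4 := R4 − 7·R1
  [ 1  -1  -1/2  1/2   0   0 ]
  [ 0   0   1/2  1/2   0   0 ]
  [ 0   0    -2   -2  -2  -1 ]
  [ 0   0   7/2  7/2   3   1 ]
R2 := 2·R2
  [ 1  -1  -1/2  1/2   0   0 ]
  [ 0   0     1    1   0   0 ]
  [ 0   0    -2   -2  -2  -1 ]
  [ 0   0   7/2  7/2   3   1 ]
R3 := R3 + 2·R2
  [ 1  -1  -1/2  1/2   0   0 ]
  [ 0   0     1    1   0   0 ]
  [ 0   0     0    0  -2  -1 ]
  [ 0   0   7/2  7/2   3   1 ]
R4 := R4 − 7/2·R2
  [ 1  -1  -1/2  1/2   0   0 ]
  [ 0   0     1    1   0   0 ]
  [ 0   0     0    0  -2  -1 ]
  [ 0   0     0    0   3   1 ]
R3 := -1/2·R3
  [ 1  -1  -1/2  1/2  0    0 ]
  [ 0   0     1    1  0    0 ]
  [ 0   0     0    0  1  1/2 ]
  [ 0   0     0    0  3    1 ]
R4 := R4 − 3·R3
  [ 1  -1  -1/2  1/2  0     0 ]
  [ 0   0     1    1  0     0 ]
  [ 0   0     0    0  1   1/2 ]
  [ 0   0     0    0  0  -1/2 ]
R4 := -2·R4
  [ 1  -1  -1/2  1/2  0    0 ]
  [ 0   0     1    1  0    0 ]
  [ 0   0     0    0  1  1/2 ]
  [ 0   0     0    0  0    1 ]
R3 := R3 − 1/2·R4
  [ 1  -1  -1/2  1/2  0  0 ]
  [ 0   0     1    1  0  0 ]
  [ 0   0     0    0  1  0 ]
  [ 0   0     0    0  0  1 ]
R1 := R1 + 1/2·R2
  [ 1  -1  0  1  0  0 ]
  [ 0   0  1  1  0  0 ]
  [ 0   0  0  0  1  0 ]
  [ 0   0  0  0  0  1 ]

[[1, -1, 0, 1, 0, 0], [0, 0, 1, 1, 0, 0], [0, 0, 0, 0, 1, 0], [0, 0, 0, 0, 0, 1]]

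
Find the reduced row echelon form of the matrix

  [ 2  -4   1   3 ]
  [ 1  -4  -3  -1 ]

R1 ← 1/2·R1
  [ 1  -2  1/2  3/2 ]
  [ 1  -4   -3   -1 ]
R2 ← R2 − R1
  [ 1  -2   1/2   3/2 ]
  [ 0  -2  -7/2  -5/2 ]
R2 ← -1/2·R2
  [ 1  -2  1/2  3/2 ]
  [ 0   1  7/4  5/4 ]
R1 ← R1 + 2·R2
  [ 1  0    4    4 ]
  [ 0  1  7/4  5/4 ]

[[1, 0, 4, 4], [0, 1, 7/4, 5/4]]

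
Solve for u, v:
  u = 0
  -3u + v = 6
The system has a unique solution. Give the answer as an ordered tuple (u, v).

Form the augmented matrix and row-reduce:
  [  1  0  |  0 ]
  [ -3  1  |  6 ]
R2 → R2 + 3·R1
  [ 1  0  |  0 ]
  [ 0  1  |  6 ]
Reading off the last column: u = 0, v = 6.

(0, 6)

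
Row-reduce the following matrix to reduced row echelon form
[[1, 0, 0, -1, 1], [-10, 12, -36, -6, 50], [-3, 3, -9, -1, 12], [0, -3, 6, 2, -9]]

[[1, 0, 0, -1, 1], [0, 1, 0, 2/3, -1], [0, 0, 1, 2/3, -2], [0, 0, 0, 0, 0]]

Add 10 times ρ1 to ρ2.
Add 3 times ρ1 to ρ3.
Multiply ρ2 by 1/12.
Subtract 3 times ρ2 from ρ3.
Add 3 times ρ2 to ρ4.
Swap ρ3 and ρ4.
Multiply ρ3 by -1/3.
Add 3 times ρ3 to ρ2.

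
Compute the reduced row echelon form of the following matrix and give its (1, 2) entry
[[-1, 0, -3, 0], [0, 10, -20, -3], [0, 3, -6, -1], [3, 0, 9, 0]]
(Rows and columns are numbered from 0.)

R1 -> -1·R1
  [ 1   0    3   0 ]
  [ 0  10  -20  -3 ]
  [ 0   3   -6  -1 ]
  [ 3   0    9   0 ]
R4 -> R4 − 3·R1
  [ 1   0    3   0 ]
  [ 0  10  -20  -3 ]
  [ 0   3   -6  -1 ]
  [ 0   0    0   0 ]
R2 -> 1/10·R2
  [ 1  0   3      0 ]
  [ 0  1  -2  -3/10 ]
  [ 0  3  -6     -1 ]
  [ 0  0   0      0 ]
R3 -> R3 − 3·R2
  [ 1  0   3      0 ]
  [ 0  1  -2  -3/10 ]
  [ 0  0   0  -1/10 ]
  [ 0  0   0      0 ]
R3 -> -10·R3
  [ 1  0   3      0 ]
  [ 0  1  -2  -3/10 ]
  [ 0  0   0      1 ]
  [ 0  0   0      0 ]
R2 -> R2 + 3/10·R3
  [ 1  0   3  0 ]
  [ 0  1  -2  0 ]
  [ 0  0   0  1 ]
  [ 0  0   0  0 ]

-2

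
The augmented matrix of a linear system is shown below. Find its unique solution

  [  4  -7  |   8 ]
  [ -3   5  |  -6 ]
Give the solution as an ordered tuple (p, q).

r1 ← 1/4·r1
  [  1  -7/4  |   2 ]
  [ -3     5  |  -6 ]
r2 ← r2 + 3·r1
  [ 1  -7/4  |  2 ]
  [ 0  -1/4  |  0 ]
r2 ← -4·r2
  [ 1  -7/4  |  2 ]
  [ 0     1  |  0 ]
r1 ← r1 + 7/4·r2
  [ 1  0  |  2 ]
  [ 0  1  |  0 ]
Reading off the last column: p = 2, q = 0.

(2, 0)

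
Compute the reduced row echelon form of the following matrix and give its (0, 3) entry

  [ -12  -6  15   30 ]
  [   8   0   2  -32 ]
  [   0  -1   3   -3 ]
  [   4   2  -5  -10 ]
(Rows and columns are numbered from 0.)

ρ1 -> -1/12·ρ1
  [ 1  1/2  -5/4  -5/2 ]
  [ 8    0     2   -32 ]
  [ 0   -1     3    -3 ]
  [ 4    2    -5   -10 ]
ρ2 -> ρ2 − 8·ρ1
  [ 1  1/2  -5/4  -5/2 ]
  [ 0   -4    12   -12 ]
  [ 0   -1     3    -3 ]
  [ 4    2    -5   -10 ]
ρ4 -> ρ4 − 4·ρ1
  [ 1  1/2  -5/4  -5/2 ]
  [ 0   -4    12   -12 ]
  [ 0   -1     3    -3 ]
  [ 0    0     0     0 ]
ρ2 -> -1/4·ρ2
  [ 1  1/2  -5/4  -5/2 ]
  [ 0    1    -3     3 ]
  [ 0   -1     3    -3 ]
  [ 0    0     0     0 ]
ρ3 -> ρ3 + ρ2
  [ 1  1/2  -5/4  -5/2 ]
  [ 0    1    -3     3 ]
  [ 0    0     0     0 ]
  [ 0    0     0     0 ]
ρ1 -> ρ1 − 1/2·ρ2
  [ 1  0  1/4  -4 ]
  [ 0  1   -3   3 ]
  [ 0  0    0   0 ]
  [ 0  0    0   0 ]

-4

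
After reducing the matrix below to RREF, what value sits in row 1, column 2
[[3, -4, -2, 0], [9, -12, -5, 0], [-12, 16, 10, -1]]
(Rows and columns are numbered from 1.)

ρ1 → 1/3·ρ1
  [   1  -4/3  -2/3   0 ]
  [   9   -12    -5   0 ]
  [ -12    16    10  -1 ]
ρ2 → ρ2 − 9·ρ1
  [   1  -4/3  -2/3   0 ]
  [   0     0     1   0 ]
  [ -12    16    10  -1 ]
ρ3 → ρ3 + 12·ρ1
  [ 1  -4/3  -2/3   0 ]
  [ 0     0     1   0 ]
  [ 0     0     2  -1 ]
ρ3 → ρ3 − 2·ρ2
  [ 1  -4/3  -2/3   0 ]
  [ 0     0     1   0 ]
  [ 0     0     0  -1 ]
ρ3 → -1·ρ3
  [ 1  -4/3  -2/3  0 ]
  [ 0     0     1  0 ]
  [ 0     0     0  1 ]
ρ1 → ρ1 + 2/3·ρ2
  [ 1  -4/3  0  0 ]
  [ 0     0  1  0 ]
  [ 0     0  0  1 ]

-4/3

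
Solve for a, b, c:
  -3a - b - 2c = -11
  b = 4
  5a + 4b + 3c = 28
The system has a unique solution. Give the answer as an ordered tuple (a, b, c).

Form the augmented matrix and row-reduce:
  [ -3  -1  -2  |  -11 ]
  [  0   1   0  |    4 ]
  [  5   4   3  |   28 ]
r1 ← -1/3·r1
  [ 1  1/3  2/3  |  11/3 ]
  [ 0    1    0  |     4 ]
  [ 5    4    3  |    28 ]
r3 ← r3 − 5·r1
  [ 1  1/3   2/3  |  11/3 ]
  [ 0    1     0  |     4 ]
  [ 0  7/3  -1/3  |  29/3 ]
r3 ← r3 − 7/3·r2
  [ 1  1/3   2/3  |  11/3 ]
  [ 0    1     0  |     4 ]
  [ 0    0  -1/3  |   1/3 ]
r3 ← -3·r3
  [ 1  1/3  2/3  |  11/3 ]
  [ 0    1    0  |     4 ]
  [ 0    0    1  |    -1 ]
r1 ← r1 − 2/3·r3
  [ 1  1/3  0  |  13/3 ]
  [ 0    1  0  |     4 ]
  [ 0    0  1  |    -1 ]
r1 ← r1 − 1/3·r2
  [ 1  0  0  |   3 ]
  [ 0  1  0  |   4 ]
  [ 0  0  1  |  -1 ]
Reading off the last column: a = 3, b = 4, c = -1.

(3, 4, -1)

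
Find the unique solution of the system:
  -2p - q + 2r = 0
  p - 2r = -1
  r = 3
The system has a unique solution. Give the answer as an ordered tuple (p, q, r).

(5, -4, 3)

Form the augmented matrix and row-reduce:
  [ -2  -1   2  |   0 ]
  [  1   0  -2  |  -1 ]
  [  0   0   1  |   3 ]
Multiply R1 by -1/2.
  [ 1  1/2  -1  |   0 ]
  [ 1    0  -2  |  -1 ]
  [ 0    0   1  |   3 ]
Subtract R1 from R2.
  [ 1   1/2  -1  |   0 ]
  [ 0  -1/2  -1  |  -1 ]
  [ 0     0   1  |   3 ]
Multiply R2 by -2.
  [ 1  1/2  -1  |  0 ]
  [ 0    1   2  |  2 ]
  [ 0    0   1  |  3 ]
Subtract 2 times R3 from R2.
  [ 1  1/2  -1  |   0 ]
  [ 0    1   0  |  -4 ]
  [ 0    0   1  |   3 ]
Add R3 to R1.
  [ 1  1/2  0  |   3 ]
  [ 0    1  0  |  -4 ]
  [ 0    0  1  |   3 ]
Subtract 1/2 times R2 from R1.
  [ 1  0  0  |   5 ]
  [ 0  1  0  |  -4 ]
  [ 0  0  1  |   3 ]
Reading off the last column: p = 5, q = -4, r = 3.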